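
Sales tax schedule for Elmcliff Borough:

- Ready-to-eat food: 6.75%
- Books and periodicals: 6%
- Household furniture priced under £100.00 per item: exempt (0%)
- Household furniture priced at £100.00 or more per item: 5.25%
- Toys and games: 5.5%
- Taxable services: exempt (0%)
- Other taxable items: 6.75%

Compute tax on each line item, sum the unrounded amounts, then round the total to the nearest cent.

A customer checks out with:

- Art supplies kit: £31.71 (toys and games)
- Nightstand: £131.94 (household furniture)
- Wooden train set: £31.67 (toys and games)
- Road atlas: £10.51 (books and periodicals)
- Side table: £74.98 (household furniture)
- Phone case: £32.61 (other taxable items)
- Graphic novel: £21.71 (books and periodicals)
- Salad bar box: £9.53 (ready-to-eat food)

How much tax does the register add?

£15.19

Art supplies kit £31.71: toys and games → 5.5% → £1.74405
Nightstand £131.94: household furniture, £100.00 or more → 5.25% → £6.92685
Wooden train set £31.67: toys and games → 5.5% → £1.74185
Road atlas £10.51: books and periodicals → 6% → £0.6306
Side table £74.98: household furniture, under £100.00 → 0% → £0.00
Phone case £32.61: other taxable items → 6.75% → £2.201175
Graphic novel £21.71: books and periodicals → 6% → £1.3026
Salad bar box £9.53: ready-to-eat food → 6.75% → £0.643275
Unrounded tax sum = £15.1904 → £15.19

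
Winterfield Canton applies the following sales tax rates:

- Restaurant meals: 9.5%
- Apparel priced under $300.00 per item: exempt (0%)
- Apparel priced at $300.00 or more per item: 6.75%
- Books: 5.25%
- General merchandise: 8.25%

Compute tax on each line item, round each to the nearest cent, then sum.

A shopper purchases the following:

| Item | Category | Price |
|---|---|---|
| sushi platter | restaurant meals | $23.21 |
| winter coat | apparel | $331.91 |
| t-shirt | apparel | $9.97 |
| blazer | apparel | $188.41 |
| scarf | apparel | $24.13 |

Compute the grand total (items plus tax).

Sushi platter $23.21: restaurant meals → 9.5% → $2.20
Winter coat $331.91: apparel, $300.00 or more → 6.75% → $22.40
T-shirt $9.97: apparel, under $300.00 → 0% → $0.00
Blazer $188.41: apparel, under $300.00 → 0% → $0.00
Scarf $24.13: apparel, under $300.00 → 0% → $0.00
Subtotal = $577.63; tax = $24.60; total due = $602.23

$602.23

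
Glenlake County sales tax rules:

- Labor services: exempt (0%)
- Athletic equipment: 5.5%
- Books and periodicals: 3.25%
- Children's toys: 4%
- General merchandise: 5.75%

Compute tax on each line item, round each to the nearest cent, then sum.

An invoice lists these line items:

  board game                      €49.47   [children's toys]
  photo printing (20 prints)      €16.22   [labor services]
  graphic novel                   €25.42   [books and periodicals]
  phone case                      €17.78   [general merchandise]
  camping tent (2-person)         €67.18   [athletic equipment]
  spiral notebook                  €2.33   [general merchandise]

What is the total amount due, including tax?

€186.05

Board game €49.47: children's toys → 4% → €1.98
Photo printing (20 prints) €16.22: labor services → 0% → €0.00
Graphic novel €25.42: books and periodicals → 3.25% → €0.83
Phone case €17.78: general merchandise → 5.75% → €1.02
Camping tent (2-person) €67.18: athletic equipment → 5.5% → €3.69
Spiral notebook €2.33: general merchandise → 5.75% → €0.13
Subtotal = €178.40; tax = €7.65; total due = €186.05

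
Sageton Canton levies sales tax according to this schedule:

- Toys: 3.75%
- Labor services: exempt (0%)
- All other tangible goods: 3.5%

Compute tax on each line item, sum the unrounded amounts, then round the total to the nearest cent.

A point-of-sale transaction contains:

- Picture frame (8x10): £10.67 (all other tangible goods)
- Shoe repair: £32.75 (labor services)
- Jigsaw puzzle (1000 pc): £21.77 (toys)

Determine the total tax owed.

£1.19

Picture frame (8x10) £10.67: all other tangible goods → 3.5% → £0.37345
Shoe repair £32.75: labor services → 0% → £0.00
Jigsaw puzzle (1000 pc) £21.77: toys → 3.75% → £0.816375
Unrounded tax sum = £1.189825 → £1.19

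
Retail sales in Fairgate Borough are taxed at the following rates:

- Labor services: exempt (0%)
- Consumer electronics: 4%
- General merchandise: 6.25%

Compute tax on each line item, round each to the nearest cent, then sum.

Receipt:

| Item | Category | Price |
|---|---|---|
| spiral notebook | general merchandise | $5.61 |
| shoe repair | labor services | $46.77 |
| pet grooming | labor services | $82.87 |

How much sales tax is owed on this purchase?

Spiral notebook $5.61: general merchandise → 6.25% → $0.35
Shoe repair $46.77: labor services → 0% → $0.00
Pet grooming $82.87: labor services → 0% → $0.00
Total tax = $0.35

$0.35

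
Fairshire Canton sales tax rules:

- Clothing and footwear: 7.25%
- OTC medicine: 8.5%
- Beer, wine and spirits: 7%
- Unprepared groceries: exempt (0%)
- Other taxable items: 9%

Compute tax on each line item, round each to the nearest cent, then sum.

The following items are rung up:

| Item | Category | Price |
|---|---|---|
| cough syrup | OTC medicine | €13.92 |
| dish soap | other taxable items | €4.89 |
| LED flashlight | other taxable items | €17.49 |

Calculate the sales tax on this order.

€3.19

Cough syrup €13.92: OTC medicine → 8.5% → €1.18
Dish soap €4.89: other taxable items → 9% → €0.44
LED flashlight €17.49: other taxable items → 9% → €1.57
Total tax = €1.18 + €0.44 + €1.57 = €3.19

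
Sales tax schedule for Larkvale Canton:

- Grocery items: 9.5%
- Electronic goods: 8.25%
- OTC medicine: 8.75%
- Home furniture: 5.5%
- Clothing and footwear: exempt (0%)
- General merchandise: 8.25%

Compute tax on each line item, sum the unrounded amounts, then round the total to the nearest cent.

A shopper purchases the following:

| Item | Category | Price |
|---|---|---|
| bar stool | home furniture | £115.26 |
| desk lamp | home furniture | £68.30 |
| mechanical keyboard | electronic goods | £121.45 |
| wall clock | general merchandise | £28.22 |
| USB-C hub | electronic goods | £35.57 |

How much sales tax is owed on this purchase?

Bar stool £115.26: home furniture → 5.5% → £6.3393
Desk lamp £68.30: home furniture → 5.5% → £3.7565
Mechanical keyboard £121.45: electronic goods → 8.25% → £10.019625
Wall clock £28.22: general merchandise → 8.25% → £2.32815
USB-C hub £35.57: electronic goods → 8.25% → £2.934525
Unrounded tax sum = £25.3781 → £25.38

£25.38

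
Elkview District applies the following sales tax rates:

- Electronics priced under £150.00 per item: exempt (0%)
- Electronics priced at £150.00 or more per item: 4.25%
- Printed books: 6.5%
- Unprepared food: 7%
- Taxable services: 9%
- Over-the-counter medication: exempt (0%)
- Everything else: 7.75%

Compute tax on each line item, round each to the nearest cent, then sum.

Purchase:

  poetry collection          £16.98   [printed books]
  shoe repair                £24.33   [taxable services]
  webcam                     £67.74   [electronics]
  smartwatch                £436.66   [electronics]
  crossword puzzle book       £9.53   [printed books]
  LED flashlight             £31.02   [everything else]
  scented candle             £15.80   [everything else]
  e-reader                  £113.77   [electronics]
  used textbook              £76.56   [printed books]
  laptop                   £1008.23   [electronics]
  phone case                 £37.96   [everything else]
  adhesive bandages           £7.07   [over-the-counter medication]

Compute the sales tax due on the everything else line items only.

£6.56

LED flashlight £31.02: everything else → 7.75% → £2.40
Scented candle £15.80: everything else → 7.75% → £1.22
Phone case £37.96: everything else → 7.75% → £2.94
Tax on everything else = £2.40 + £1.22 + £2.94 = £6.56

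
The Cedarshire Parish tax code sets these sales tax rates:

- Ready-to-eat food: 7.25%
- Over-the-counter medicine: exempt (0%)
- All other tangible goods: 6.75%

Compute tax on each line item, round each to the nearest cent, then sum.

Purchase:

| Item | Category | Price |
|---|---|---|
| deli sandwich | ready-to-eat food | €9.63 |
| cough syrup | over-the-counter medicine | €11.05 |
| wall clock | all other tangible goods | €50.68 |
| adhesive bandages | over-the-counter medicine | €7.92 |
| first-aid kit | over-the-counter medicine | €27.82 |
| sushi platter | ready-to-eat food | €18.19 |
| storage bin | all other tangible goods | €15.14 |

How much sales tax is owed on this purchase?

€6.46

Deli sandwich €9.63: ready-to-eat food → 7.25% → €0.70
Cough syrup €11.05: over-the-counter medicine → 0% → €0.00
Wall clock €50.68: all other tangible goods → 6.75% → €3.42
Adhesive bandages €7.92: over-the-counter medicine → 0% → €0.00
First-aid kit €27.82: over-the-counter medicine → 0% → €0.00
Sushi platter €18.19: ready-to-eat food → 7.25% → €1.32
Storage bin €15.14: all other tangible goods → 6.75% → €1.02
Total tax = €0.70 + €3.42 + €1.32 + €1.02 = €6.46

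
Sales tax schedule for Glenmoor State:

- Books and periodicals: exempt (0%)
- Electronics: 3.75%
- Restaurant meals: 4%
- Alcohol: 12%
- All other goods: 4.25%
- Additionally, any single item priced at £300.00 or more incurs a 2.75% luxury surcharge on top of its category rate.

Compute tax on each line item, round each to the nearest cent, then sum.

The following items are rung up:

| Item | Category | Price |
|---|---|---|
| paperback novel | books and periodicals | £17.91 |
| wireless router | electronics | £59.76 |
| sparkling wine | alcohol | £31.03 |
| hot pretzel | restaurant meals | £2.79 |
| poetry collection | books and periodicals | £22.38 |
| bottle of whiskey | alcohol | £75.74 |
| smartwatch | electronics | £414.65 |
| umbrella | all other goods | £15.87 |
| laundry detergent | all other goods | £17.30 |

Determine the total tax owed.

£43.52

Paperback novel £17.91: books and periodicals → 0% → £0.00
Wireless router £59.76: electronics → 3.75% → £2.24
Sparkling wine £31.03: alcohol → 12% → £3.72
Hot pretzel £2.79: restaurant meals → 4% → £0.11
Poetry collection £22.38: books and periodicals → 0% → £0.00
Bottle of whiskey £75.74: alcohol → 12% → £9.09
Smartwatch £414.65: electronics → 3.75% + 2.75% surcharge = 6.5% → £26.95
Umbrella £15.87: all other goods → 4.25% → £0.67
Laundry detergent £17.30: all other goods → 4.25% → £0.74
Total tax = £2.24 + £3.72 + £0.11 + £9.09 + £26.95 + £0.67 + £0.74 = £43.52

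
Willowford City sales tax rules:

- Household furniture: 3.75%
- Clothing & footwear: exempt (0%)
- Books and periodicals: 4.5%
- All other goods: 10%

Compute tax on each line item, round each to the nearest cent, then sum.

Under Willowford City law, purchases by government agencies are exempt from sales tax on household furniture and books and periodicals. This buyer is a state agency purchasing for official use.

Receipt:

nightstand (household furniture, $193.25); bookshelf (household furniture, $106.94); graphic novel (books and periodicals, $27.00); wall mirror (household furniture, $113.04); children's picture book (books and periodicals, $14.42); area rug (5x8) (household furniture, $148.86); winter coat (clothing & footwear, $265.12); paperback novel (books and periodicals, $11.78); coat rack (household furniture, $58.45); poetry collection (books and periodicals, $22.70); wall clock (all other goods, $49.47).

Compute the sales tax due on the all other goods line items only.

Wall clock $49.47: all other goods → 10% → $4.95
Tax on all other goods = $4.95

$4.95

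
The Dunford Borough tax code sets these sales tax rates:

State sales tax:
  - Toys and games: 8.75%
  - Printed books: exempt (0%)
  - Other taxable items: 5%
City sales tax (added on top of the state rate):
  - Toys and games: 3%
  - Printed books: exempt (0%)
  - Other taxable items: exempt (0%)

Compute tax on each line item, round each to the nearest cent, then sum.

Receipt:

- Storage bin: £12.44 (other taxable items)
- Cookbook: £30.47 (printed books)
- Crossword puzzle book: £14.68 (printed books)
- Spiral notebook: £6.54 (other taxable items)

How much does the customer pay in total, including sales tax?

£65.08

Storage bin £12.44: other taxable items → 5% + 0% city = 5% → £0.62
Cookbook £30.47: printed books → 0% + 0% city = 0% → £0.00
Crossword puzzle book £14.68: printed books → 0% + 0% city = 0% → £0.00
Spiral notebook £6.54: other taxable items → 5% + 0% city = 5% → £0.33
Subtotal = £64.13; tax = £0.95; total due = £65.08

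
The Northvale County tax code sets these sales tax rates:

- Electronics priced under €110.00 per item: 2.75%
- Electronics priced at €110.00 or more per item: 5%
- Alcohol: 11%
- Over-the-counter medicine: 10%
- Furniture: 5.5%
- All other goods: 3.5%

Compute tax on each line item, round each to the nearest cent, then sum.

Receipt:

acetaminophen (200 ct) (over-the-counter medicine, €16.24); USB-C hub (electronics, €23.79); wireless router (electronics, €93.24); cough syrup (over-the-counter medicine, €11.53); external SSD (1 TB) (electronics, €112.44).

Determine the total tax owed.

Acetaminophen (200 ct) €16.24: over-the-counter medicine → 10% → €1.62
USB-C hub €23.79: electronics, under €110.00 → 2.75% → €0.65
Wireless router €93.24: electronics, under €110.00 → 2.75% → €2.56
Cough syrup €11.53: over-the-counter medicine → 10% → €1.15
External SSD (1 TB) €112.44: electronics, €110.00 or more → 5% → €5.62
Total tax = €1.62 + €0.65 + €2.56 + €1.15 + €5.62 = €11.60

€11.60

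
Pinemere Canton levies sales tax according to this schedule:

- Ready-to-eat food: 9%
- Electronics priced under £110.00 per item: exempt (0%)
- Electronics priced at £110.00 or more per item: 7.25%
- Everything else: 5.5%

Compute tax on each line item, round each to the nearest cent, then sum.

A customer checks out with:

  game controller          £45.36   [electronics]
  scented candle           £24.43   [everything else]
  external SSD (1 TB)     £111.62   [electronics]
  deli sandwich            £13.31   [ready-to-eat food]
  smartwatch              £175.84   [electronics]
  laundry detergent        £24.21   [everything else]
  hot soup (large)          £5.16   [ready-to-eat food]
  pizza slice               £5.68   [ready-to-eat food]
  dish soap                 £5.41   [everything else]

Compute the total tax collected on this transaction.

£25.98

Game controller £45.36: electronics, under £110.00 → 0% → £0.00
Scented candle £24.43: everything else → 5.5% → £1.34
External SSD (1 TB) £111.62: electronics, £110.00 or more → 7.25% → £8.09
Deli sandwich £13.31: ready-to-eat food → 9% → £1.20
Smartwatch £175.84: electronics, £110.00 or more → 7.25% → £12.75
Laundry detergent £24.21: everything else → 5.5% → £1.33
Hot soup (large) £5.16: ready-to-eat food → 9% → £0.46
Pizza slice £5.68: ready-to-eat food → 9% → £0.51
Dish soap £5.41: everything else → 5.5% → £0.30
Total tax = £1.34 + £8.09 + £1.20 + £12.75 + £1.33 + £0.46 + £0.51 + £0.30 = £25.98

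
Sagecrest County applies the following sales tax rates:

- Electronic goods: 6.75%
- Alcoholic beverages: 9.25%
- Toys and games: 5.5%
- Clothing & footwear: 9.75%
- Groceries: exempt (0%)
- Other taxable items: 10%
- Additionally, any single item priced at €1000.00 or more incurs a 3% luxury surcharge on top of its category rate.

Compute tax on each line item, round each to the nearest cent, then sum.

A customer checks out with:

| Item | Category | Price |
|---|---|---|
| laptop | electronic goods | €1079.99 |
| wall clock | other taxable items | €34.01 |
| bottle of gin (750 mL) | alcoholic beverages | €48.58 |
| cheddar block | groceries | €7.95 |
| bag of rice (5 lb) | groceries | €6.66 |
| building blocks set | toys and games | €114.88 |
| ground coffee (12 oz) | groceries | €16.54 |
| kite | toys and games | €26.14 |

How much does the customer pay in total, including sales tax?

€1455.70

Laptop €1079.99: electronic goods → 6.75% + 3% surcharge = 9.75% → €105.30
Wall clock €34.01: other taxable items → 10% → €3.40
Bottle of gin (750 mL) €48.58: alcoholic beverages → 9.25% → €4.49
Cheddar block €7.95: groceries → 0% → €0.00
Bag of rice (5 lb) €6.66: groceries → 0% → €0.00
Building blocks set €114.88: toys and games → 5.5% → €6.32
Ground coffee (12 oz) €16.54: groceries → 0% → €0.00
Kite €26.14: toys and games → 5.5% → €1.44
Subtotal = €1334.75; tax = €120.95; total due = €1455.70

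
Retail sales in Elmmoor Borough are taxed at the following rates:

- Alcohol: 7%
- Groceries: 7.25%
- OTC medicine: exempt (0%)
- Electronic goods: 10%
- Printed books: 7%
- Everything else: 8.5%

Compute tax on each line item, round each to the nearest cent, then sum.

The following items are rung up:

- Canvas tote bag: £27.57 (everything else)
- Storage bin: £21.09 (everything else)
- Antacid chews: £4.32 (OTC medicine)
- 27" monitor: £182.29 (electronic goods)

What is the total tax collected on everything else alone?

£4.13

Canvas tote bag £27.57: everything else → 8.5% → £2.34
Storage bin £21.09: everything else → 8.5% → £1.79
Tax on everything else = £2.34 + £1.79 = £4.13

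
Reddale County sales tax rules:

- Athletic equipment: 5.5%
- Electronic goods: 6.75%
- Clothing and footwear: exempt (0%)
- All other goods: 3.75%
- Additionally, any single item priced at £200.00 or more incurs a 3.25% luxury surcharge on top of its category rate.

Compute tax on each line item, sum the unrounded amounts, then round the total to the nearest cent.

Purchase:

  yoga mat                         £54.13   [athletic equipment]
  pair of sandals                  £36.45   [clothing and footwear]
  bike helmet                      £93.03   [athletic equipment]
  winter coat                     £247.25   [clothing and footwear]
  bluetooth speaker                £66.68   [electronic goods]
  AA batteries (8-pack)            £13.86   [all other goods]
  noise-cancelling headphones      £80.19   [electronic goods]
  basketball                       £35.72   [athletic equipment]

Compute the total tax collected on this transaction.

£28.53

Yoga mat £54.13: athletic equipment → 5.5% → £2.97715
Pair of sandals £36.45: clothing and footwear → 0% → £0.00
Bike helmet £93.03: athletic equipment → 5.5% → £5.11665
Winter coat £247.25: clothing and footwear → 0% + 3.25% surcharge = 3.25% → £8.035625
Bluetooth speaker £66.68: electronic goods → 6.75% → £4.5009
AA batteries (8-pack) £13.86: all other goods → 3.75% → £0.51975
Noise-cancelling headphones £80.19: electronic goods → 6.75% → £5.412825
Basketball £35.72: athletic equipment → 5.5% → £1.9646
Unrounded tax sum = £28.5275 → £28.53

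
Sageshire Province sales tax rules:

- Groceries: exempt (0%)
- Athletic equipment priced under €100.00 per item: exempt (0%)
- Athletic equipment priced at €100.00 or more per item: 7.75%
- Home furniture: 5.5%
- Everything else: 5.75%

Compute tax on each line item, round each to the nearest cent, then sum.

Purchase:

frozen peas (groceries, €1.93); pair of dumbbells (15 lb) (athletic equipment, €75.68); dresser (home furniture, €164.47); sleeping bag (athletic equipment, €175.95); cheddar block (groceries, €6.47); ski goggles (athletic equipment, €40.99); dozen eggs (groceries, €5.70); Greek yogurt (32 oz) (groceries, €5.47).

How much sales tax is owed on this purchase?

Frozen peas €1.93: groceries → 0% → €0.00
Pair of dumbbells (15 lb) €75.68: athletic equipment, under €100.00 → 0% → €0.00
Dresser €164.47: home furniture → 5.5% → €9.05
Sleeping bag €175.95: athletic equipment, €100.00 or more → 7.75% → €13.64
Cheddar block €6.47: groceries → 0% → €0.00
Ski goggles €40.99: athletic equipment, under €100.00 → 0% → €0.00
Dozen eggs €5.70: groceries → 0% → €0.00
Greek yogurt (32 oz) €5.47: groceries → 0% → €0.00
Total tax = €9.05 + €13.64 = €22.69

€22.69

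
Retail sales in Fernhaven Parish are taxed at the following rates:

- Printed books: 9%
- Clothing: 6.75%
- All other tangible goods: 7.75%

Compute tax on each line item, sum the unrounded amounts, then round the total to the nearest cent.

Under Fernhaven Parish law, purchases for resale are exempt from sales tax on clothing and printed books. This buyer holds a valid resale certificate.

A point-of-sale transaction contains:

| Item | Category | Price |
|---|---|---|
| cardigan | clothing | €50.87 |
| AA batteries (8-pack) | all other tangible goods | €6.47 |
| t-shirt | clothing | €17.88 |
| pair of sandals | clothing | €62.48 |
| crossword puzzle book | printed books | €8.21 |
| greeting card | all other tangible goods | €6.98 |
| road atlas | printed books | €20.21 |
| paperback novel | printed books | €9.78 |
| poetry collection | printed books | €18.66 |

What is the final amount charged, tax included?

€202.58

Cardigan €50.87: clothing, buyer-exempt → 0% → €0.00
AA batteries (8-pack) €6.47: all other tangible goods → 7.75% → €0.501425
T-shirt €17.88: clothing, buyer-exempt → 0% → €0.00
Pair of sandals €62.48: clothing, buyer-exempt → 0% → €0.00
Crossword puzzle book €8.21: printed books, buyer-exempt → 0% → €0.00
Greeting card €6.98: all other tangible goods → 7.75% → €0.54095
Road atlas €20.21: printed books, buyer-exempt → 0% → €0.00
Paperback novel €9.78: printed books, buyer-exempt → 0% → €0.00
Poetry collection €18.66: printed books, buyer-exempt → 0% → €0.00
Subtotal = €201.54; unrounded tax = €1.042375 → €1.04; total due = €202.58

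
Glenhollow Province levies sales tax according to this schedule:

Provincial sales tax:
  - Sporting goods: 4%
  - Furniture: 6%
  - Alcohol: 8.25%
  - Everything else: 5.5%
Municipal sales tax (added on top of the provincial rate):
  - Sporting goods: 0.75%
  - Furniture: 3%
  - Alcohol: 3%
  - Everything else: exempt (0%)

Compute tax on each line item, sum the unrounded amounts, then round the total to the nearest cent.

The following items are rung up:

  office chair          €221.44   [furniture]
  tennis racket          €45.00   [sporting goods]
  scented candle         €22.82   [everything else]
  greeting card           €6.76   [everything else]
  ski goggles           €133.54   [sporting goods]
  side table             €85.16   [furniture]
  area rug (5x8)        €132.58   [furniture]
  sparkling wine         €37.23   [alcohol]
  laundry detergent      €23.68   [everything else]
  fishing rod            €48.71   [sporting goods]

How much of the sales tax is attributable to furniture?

€39.53

Office chair €221.44: furniture → 6% + 3% municipal = 9% → €19.9296
Side table €85.16: furniture → 6% + 3% municipal = 9% → €7.6644
Area rug (5x8) €132.58: furniture → 6% + 3% municipal = 9% → €11.9322
Tax on furniture: unrounded sum = €39.5262 → €39.53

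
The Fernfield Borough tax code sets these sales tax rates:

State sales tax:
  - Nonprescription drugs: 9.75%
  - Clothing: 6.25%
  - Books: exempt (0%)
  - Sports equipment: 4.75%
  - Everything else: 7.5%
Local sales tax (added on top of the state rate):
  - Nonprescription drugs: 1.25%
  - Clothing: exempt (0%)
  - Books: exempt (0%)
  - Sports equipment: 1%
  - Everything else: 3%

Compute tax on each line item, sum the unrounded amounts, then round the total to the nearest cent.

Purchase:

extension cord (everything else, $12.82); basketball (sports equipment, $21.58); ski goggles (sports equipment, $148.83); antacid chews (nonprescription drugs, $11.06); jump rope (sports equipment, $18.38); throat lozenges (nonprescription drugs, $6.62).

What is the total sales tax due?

Extension cord $12.82: everything else → 7.5% + 3% local = 10.5% → $1.3461
Basketball $21.58: sports equipment → 4.75% + 1% local = 5.75% → $1.24085
Ski goggles $148.83: sports equipment → 4.75% + 1% local = 5.75% → $8.557725
Antacid chews $11.06: nonprescription drugs → 9.75% + 1.25% local = 11% → $1.2166
Jump rope $18.38: sports equipment → 4.75% + 1% local = 5.75% → $1.05685
Throat lozenges $6.62: nonprescription drugs → 9.75% + 1.25% local = 11% → $0.7282
Unrounded tax sum = $14.146325 → $14.15

$14.15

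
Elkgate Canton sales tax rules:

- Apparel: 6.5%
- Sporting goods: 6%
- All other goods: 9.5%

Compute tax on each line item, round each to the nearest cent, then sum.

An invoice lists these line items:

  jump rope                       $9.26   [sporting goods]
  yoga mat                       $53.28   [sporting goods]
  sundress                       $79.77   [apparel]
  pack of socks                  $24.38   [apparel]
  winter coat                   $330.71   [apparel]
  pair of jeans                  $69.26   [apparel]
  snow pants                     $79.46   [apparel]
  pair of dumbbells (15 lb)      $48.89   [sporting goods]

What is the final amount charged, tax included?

Jump rope $9.26: sporting goods → 6% → $0.56
Yoga mat $53.28: sporting goods → 6% → $3.20
Sundress $79.77: apparel → 6.5% → $5.19
Pack of socks $24.38: apparel → 6.5% → $1.58
Winter coat $330.71: apparel → 6.5% → $21.50
Pair of jeans $69.26: apparel → 6.5% → $4.50
Snow pants $79.46: apparel → 6.5% → $5.16
Pair of dumbbells (15 lb) $48.89: sporting goods → 6% → $2.93
Subtotal = $695.01; tax = $44.62; total due = $739.63

$739.63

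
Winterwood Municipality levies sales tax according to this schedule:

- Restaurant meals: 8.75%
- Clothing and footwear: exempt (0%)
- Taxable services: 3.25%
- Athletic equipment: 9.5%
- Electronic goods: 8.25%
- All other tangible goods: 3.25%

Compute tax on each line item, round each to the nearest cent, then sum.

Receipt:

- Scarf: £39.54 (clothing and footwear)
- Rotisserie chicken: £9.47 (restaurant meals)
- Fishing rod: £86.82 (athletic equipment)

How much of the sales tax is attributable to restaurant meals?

£0.83

Rotisserie chicken £9.47: restaurant meals → 8.75% → £0.83
Tax on restaurant meals = £0.83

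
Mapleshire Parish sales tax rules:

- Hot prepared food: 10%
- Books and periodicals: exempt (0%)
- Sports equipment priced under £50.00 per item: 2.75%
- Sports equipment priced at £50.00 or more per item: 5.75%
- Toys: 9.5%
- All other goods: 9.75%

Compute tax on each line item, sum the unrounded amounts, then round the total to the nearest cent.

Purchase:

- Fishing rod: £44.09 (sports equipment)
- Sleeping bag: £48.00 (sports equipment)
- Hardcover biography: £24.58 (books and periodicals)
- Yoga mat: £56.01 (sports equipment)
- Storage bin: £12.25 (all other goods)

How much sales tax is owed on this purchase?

£6.95

Fishing rod £44.09: sports equipment, under £50.00 → 2.75% → £1.212475
Sleeping bag £48.00: sports equipment, under £50.00 → 2.75% → £1.32
Hardcover biography £24.58: books and periodicals → 0% → £0.00
Yoga mat £56.01: sports equipment, £50.00 or more → 5.75% → £3.220575
Storage bin £12.25: all other goods → 9.75% → £1.194375
Unrounded tax sum = £6.947425 → £6.95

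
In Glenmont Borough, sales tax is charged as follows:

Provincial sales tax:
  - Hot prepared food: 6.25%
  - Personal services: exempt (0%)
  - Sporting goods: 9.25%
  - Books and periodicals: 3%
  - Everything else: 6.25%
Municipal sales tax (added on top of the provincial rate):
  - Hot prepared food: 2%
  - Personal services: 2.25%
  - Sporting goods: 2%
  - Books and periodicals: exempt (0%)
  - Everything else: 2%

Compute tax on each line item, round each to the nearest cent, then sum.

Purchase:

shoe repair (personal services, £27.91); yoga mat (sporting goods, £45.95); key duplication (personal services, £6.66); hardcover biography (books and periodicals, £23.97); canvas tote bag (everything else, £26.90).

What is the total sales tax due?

£8.89

Shoe repair £27.91: personal services → 0% + 2.25% municipal = 2.25% → £0.63
Yoga mat £45.95: sporting goods → 9.25% + 2% municipal = 11.25% → £5.17
Key duplication £6.66: personal services → 0% + 2.25% municipal = 2.25% → £0.15
Hardcover biography £23.97: books and periodicals → 3% + 0% municipal = 3% → £0.72
Canvas tote bag £26.90: everything else → 6.25% + 2% municipal = 8.25% → £2.22
Total tax = £0.63 + £5.17 + £0.15 + £0.72 + £2.22 = £8.89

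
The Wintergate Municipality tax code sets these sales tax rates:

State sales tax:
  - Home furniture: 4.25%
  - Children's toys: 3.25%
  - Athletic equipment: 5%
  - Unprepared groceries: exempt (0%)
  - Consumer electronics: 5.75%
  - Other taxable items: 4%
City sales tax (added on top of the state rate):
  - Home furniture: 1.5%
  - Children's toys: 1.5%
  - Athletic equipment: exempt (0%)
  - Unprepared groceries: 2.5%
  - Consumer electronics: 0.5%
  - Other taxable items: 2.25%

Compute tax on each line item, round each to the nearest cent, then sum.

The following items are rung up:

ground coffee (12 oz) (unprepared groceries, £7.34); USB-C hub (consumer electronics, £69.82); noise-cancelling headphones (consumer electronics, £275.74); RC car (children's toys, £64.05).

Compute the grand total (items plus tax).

Ground coffee (12 oz) £7.34: unprepared groceries → 0% + 2.5% city = 2.5% → £0.18
USB-C hub £69.82: consumer electronics → 5.75% + 0.5% city = 6.25% → £4.36
Noise-cancelling headphones £275.74: consumer electronics → 5.75% + 0.5% city = 6.25% → £17.23
RC car £64.05: children's toys → 3.25% + 1.5% city = 4.75% → £3.04
Subtotal = £416.95; tax = £24.81; total due = £441.76

£441.76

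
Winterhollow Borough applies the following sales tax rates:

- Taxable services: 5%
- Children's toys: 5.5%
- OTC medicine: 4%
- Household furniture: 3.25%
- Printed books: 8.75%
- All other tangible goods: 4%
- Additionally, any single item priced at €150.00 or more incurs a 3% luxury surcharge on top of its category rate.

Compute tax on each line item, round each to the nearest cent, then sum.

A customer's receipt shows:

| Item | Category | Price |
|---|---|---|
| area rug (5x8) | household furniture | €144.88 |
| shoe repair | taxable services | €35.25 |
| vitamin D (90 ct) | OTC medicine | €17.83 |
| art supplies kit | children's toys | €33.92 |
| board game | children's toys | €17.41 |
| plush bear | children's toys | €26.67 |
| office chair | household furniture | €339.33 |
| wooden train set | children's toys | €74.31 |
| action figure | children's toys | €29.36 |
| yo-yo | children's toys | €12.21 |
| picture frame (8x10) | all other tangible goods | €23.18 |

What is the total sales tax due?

€39.99

Area rug (5x8) €144.88: household furniture → 3.25% → €4.71
Shoe repair €35.25: taxable services → 5% → €1.76
Vitamin D (90 ct) €17.83: OTC medicine → 4% → €0.71
Art supplies kit €33.92: children's toys → 5.5% → €1.87
Board game €17.41: children's toys → 5.5% → €0.96
Plush bear €26.67: children's toys → 5.5% → €1.47
Office chair €339.33: household furniture → 3.25% + 3% surcharge = 6.25% → €21.21
Wooden train set €74.31: children's toys → 5.5% → €4.09
Action figure €29.36: children's toys → 5.5% → €1.61
Yo-yo €12.21: children's toys → 5.5% → €0.67
Picture frame (8x10) €23.18: all other tangible goods → 4% → €0.93
Total tax = €4.71 + €1.76 + €0.71 + €1.87 + €0.96 + €1.47 + €21.21 + €4.09 + €1.61 + €0.67 + €0.93 = €39.99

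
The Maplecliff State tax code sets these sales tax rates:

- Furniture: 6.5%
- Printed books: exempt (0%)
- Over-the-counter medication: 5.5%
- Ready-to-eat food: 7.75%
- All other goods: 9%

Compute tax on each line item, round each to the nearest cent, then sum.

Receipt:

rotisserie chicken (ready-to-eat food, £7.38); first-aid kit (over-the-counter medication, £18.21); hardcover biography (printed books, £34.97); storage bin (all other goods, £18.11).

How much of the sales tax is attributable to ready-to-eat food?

Rotisserie chicken £7.38: ready-to-eat food → 7.75% → £0.57
Tax on ready-to-eat food = £0.57

£0.57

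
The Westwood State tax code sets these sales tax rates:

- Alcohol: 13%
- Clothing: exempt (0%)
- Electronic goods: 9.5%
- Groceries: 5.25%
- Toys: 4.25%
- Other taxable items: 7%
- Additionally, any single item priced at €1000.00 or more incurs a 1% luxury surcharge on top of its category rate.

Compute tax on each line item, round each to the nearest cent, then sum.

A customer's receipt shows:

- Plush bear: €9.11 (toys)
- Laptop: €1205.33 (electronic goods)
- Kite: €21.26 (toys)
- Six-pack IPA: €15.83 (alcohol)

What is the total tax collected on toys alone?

€1.29

Plush bear €9.11: toys → 4.25% → €0.39
Kite €21.26: toys → 4.25% → €0.90
Tax on toys = €0.39 + €0.90 = €1.29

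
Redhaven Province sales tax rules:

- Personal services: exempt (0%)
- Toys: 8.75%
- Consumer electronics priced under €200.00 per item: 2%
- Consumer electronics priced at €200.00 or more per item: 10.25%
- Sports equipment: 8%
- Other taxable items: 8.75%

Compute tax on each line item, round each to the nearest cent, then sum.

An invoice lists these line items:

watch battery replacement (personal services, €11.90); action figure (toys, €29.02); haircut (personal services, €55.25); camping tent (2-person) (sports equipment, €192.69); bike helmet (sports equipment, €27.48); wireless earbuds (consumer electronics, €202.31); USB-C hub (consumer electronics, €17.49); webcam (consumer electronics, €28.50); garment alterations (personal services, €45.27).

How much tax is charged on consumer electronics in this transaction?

€21.66

Wireless earbuds €202.31: consumer electronics, €200.00 or more → 10.25% → €20.74
USB-C hub €17.49: consumer electronics, under €200.00 → 2% → €0.35
Webcam €28.50: consumer electronics, under €200.00 → 2% → €0.57
Tax on consumer electronics = €20.74 + €0.35 + €0.57 = €21.66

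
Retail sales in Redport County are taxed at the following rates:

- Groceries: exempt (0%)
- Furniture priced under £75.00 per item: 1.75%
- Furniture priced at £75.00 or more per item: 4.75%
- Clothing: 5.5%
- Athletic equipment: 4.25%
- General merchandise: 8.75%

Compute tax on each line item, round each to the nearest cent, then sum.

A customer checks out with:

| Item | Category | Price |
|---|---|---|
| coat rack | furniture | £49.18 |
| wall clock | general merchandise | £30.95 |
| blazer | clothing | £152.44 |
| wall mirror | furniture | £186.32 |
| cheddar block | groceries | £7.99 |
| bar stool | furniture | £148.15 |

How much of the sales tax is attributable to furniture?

£16.75

Coat rack £49.18: furniture, under £75.00 → 1.75% → £0.86
Wall mirror £186.32: furniture, £75.00 or more → 4.75% → £8.85
Bar stool £148.15: furniture, £75.00 or more → 4.75% → £7.04
Tax on furniture = £0.86 + £8.85 + £7.04 = £16.75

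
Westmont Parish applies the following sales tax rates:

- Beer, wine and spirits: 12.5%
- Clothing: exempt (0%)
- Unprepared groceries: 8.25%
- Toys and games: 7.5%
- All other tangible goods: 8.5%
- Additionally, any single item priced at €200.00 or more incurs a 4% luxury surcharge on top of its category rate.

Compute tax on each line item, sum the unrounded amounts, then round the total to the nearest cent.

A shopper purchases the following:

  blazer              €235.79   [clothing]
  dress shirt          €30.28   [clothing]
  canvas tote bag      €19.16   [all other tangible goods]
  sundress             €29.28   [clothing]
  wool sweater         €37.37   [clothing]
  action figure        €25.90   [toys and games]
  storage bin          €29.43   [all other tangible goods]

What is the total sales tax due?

Blazer €235.79: clothing → 0% + 4% surcharge = 4% → €9.4316
Dress shirt €30.28: clothing → 0% → €0.00
Canvas tote bag €19.16: all other tangible goods → 8.5% → €1.6286
Sundress €29.28: clothing → 0% → €0.00
Wool sweater €37.37: clothing → 0% → €0.00
Action figure €25.90: toys and games → 7.5% → €1.9425
Storage bin €29.43: all other tangible goods → 8.5% → €2.50155
Unrounded tax sum = €15.50425 → €15.50

€15.50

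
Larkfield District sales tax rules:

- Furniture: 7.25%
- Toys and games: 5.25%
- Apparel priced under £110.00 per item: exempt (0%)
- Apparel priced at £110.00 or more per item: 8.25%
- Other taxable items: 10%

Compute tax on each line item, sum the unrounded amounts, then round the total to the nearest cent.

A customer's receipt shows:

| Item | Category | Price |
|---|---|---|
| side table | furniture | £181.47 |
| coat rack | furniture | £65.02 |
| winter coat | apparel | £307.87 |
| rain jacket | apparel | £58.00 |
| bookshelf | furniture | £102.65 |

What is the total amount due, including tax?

£765.72

Side table £181.47: furniture → 7.25% → £13.156575
Coat rack £65.02: furniture → 7.25% → £4.71395
Winter coat £307.87: apparel, £110.00 or more → 8.25% → £25.399275
Rain jacket £58.00: apparel, under £110.00 → 0% → £0.00
Bookshelf £102.65: furniture → 7.25% → £7.442125
Subtotal = £715.01; unrounded tax = £50.711925 → £50.71; total due = £765.72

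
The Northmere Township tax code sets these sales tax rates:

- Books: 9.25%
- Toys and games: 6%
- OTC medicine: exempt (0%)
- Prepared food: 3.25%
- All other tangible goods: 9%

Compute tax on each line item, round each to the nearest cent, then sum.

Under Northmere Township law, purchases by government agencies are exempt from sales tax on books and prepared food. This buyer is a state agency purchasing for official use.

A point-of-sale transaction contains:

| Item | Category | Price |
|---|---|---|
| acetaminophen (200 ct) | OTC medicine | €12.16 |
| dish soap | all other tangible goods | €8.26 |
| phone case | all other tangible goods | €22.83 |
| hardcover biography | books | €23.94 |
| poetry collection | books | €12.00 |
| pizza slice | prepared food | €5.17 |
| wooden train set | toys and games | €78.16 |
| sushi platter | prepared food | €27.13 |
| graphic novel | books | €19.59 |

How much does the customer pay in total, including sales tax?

€216.72

Acetaminophen (200 ct) €12.16: OTC medicine → 0% → €0.00
Dish soap €8.26: all other tangible goods → 9% → €0.74
Phone case €22.83: all other tangible goods → 9% → €2.05
Hardcover biography €23.94: books, buyer-exempt → 0% → €0.00
Poetry collection €12.00: books, buyer-exempt → 0% → €0.00
Pizza slice €5.17: prepared food, buyer-exempt → 0% → €0.00
Wooden train set €78.16: toys and games → 6% → €4.69
Sushi platter €27.13: prepared food, buyer-exempt → 0% → €0.00
Graphic novel €19.59: books, buyer-exempt → 0% → €0.00
Subtotal = €209.24; tax = €7.48; total due = €216.72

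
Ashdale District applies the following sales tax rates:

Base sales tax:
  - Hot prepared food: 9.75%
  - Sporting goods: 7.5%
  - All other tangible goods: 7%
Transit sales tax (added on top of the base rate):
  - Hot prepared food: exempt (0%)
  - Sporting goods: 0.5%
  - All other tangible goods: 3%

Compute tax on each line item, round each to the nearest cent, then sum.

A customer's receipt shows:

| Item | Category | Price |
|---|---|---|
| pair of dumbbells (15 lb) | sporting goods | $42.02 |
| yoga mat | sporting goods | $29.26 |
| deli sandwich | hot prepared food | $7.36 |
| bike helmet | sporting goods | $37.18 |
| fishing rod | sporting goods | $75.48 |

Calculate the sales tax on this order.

$15.43

Pair of dumbbells (15 lb) $42.02: sporting goods → 7.5% + 0.5% transit = 8% → $3.36
Yoga mat $29.26: sporting goods → 7.5% + 0.5% transit = 8% → $2.34
Deli sandwich $7.36: hot prepared food → 9.75% + 0% transit = 9.75% → $0.72
Bike helmet $37.18: sporting goods → 7.5% + 0.5% transit = 8% → $2.97
Fishing rod $75.48: sporting goods → 7.5% + 0.5% transit = 8% → $6.04
Total tax = $3.36 + $2.34 + $0.72 + $2.97 + $6.04 = $15.43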